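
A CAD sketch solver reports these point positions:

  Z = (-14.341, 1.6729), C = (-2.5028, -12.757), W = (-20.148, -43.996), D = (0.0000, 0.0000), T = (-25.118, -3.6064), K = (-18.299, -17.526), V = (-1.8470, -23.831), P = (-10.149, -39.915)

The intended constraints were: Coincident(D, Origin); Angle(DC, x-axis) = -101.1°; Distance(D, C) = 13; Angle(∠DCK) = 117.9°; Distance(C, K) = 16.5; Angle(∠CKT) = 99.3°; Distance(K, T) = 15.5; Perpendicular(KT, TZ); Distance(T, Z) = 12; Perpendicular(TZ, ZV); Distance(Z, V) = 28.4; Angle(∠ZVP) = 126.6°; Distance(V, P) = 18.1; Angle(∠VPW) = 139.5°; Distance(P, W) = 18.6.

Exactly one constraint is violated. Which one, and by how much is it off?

Distance(P, W) = 18.6 — off by 7.80.

D = (0.00, 0.00) ✓; DC at -101.1° ✓; |DC| = 13.00 ✓; ∠DCK = 117.9° ✓; |CK| = 16.50 ✓; ∠CKT = 99.30° ✓; |KT| = 15.50 ✓; ∠(KT, TZ) = 90.00° ✓; |TZ| = 12.00 ✓; ∠(TZ, ZV) = 90.00° ✓; |ZV| = 28.40 ✓; ∠ZVP = 126.6° ✓; |VP| = 18.10 ✓; ∠VPW = 139.5° ✓; |PW| = 10.80 ✗.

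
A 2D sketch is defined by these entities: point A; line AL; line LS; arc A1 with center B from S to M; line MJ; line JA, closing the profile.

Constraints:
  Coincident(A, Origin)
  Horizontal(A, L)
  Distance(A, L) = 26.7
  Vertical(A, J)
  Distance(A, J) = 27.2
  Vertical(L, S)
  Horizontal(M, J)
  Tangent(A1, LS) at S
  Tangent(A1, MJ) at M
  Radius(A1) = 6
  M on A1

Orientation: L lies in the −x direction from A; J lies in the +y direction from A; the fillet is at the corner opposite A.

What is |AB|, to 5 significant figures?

29.630

A is at the origin; A and L share the same y with |AL| = 26.7 and L on the −x side, so L = (-26.700, 0.0000). A and J share the same x with |AJ| = 27.2 and J on the +y side, so J = (0.0000, 27.200). The virtual corner opposite A is at (-26.700, 27.200). Tangency of A1 to LS means the radius BS is perpendicular to LS and the tangent condition forces BM to be normal to MJ, with radius 6.0, so the center B sits 6.0 in from both sides at B = (-20.700, 21.200). Then |AB| = |B − A| = 29.630.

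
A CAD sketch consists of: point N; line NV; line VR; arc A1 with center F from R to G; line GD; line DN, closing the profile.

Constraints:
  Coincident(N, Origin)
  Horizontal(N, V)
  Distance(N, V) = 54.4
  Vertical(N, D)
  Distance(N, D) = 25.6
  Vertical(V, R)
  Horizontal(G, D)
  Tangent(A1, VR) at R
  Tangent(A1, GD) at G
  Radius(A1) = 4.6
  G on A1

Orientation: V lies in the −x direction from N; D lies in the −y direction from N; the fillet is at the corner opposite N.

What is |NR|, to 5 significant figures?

58.313

N is at the origin; N and V share the same y with |NV| = 54.4 and V on the −x side, so V = (-54.400, 0.0000). N and D share the same x with |ND| = 25.6 and D on the −y side, so D = (0.0000, -25.600). The virtual corner opposite N is at (-54.400, -25.600). The tangent condition forces FR to be normal to VR and A1 meets GD tangentially, so FG is at right angles to GD, with radius 4.6, so the center F sits 4.6 in from both sides at F = (-49.800, -21.000). That places the tangent points at R = (-54.400, -21.000) on VR and G = (-49.800, -25.600) on GD. Then |NR| = |R − N| = 58.313.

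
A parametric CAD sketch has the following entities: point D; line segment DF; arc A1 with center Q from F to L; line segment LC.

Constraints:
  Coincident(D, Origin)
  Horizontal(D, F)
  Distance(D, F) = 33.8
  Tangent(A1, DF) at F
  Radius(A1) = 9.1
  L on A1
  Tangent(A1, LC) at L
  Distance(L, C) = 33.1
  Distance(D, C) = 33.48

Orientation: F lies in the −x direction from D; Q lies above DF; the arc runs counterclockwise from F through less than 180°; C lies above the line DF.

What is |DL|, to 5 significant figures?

26.429

D is at the origin; D and F share the same y with |DF| = 33.8 and F on the −x side, so F = (-33.800, 0.0000). The tangent condition forces QF to be normal to DF, so Q = F + (0, 9.1) = (-33.800, 9.1000). Since QL ⟂ LC (tangency), |QC| = √(9.1² + 33.1²) = 34.328 regardless of where L sits on A1. So C lies on both circle(D, 33.48) and circle(Q, 34.328); the above-DF intersection is C = (-8.5600, 32.367). L is the foot of the tangent from C: L = (-26.079, 4.2836).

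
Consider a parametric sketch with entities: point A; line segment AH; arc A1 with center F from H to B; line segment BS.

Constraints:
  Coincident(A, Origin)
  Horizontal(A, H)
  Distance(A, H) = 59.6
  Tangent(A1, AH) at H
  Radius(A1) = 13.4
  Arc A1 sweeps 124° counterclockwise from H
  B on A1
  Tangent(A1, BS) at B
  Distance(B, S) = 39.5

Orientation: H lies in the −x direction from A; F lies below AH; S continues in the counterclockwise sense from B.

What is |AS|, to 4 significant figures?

72.40

On A1, H sits at bearing 90° from F; a 124° counterclockwise sweep puts B at bearing 214°, so B = F + 13.4·(cos 214°, sin 214°) = (-70.71, -20.89). A1 meets BS tangentially, so FB is at right angles to BS, so BS runs along (−sin 214°, cos 214°); with |BS| = 39.5, S = (-48.62, -53.64). Then |AS| = |S − A| = 72.40.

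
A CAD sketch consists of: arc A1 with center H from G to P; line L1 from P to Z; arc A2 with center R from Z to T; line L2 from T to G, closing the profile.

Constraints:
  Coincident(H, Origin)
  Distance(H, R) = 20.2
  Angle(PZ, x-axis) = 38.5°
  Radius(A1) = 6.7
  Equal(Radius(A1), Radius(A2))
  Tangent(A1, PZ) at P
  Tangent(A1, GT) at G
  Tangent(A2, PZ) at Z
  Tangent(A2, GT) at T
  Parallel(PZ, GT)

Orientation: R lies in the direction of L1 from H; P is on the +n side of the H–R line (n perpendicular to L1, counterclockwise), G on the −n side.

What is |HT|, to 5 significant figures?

21.282

Tangency of A1 to both parallel lines with radius 6.7 puts P and G at H ± 6.7·n: P = (-4.1708, 5.2435), G = (4.1708, -5.2435). Equal radii place Z and T the same way about R: Z = R + 6.7·n = (11.638, 17.818), T = R − 6.7·n = (19.980, 7.3313). Then |HT| = |T − H| = 21.282.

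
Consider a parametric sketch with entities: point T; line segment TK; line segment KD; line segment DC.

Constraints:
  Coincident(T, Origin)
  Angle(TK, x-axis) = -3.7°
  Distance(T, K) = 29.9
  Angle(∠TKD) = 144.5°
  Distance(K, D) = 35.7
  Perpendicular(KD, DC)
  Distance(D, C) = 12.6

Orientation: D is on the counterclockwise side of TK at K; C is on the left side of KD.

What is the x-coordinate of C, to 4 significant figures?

53.54

T is at the origin; TK runs at -3.7° with length 29.9, so K = 29.9·(cos -3.7°, sin -3.7°) = (29.84, -1.930). ∠TKD = 144.5°, so KD runs at -3.7° + (180° − 144.5°) = 31.80° from the x-axis; with |KD| = 35.7, D = K + 35.7·(cos 31.80°, sin 31.80°) = (60.18, 16.88). The perpendicularity gives DC at right angles to KD; with |DC| = 12.6 on the left of KD, C = D + 12.6·(-0.5270, 0.8499) = (53.54, 27.59). So C.x = 53.54.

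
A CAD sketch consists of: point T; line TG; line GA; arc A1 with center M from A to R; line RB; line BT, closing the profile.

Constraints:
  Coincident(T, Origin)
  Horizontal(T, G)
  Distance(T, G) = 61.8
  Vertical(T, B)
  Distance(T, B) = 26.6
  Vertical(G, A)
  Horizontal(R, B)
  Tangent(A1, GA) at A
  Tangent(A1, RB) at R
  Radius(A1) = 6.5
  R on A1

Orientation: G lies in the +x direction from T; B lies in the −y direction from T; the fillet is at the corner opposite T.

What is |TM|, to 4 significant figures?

58.84

T is at the origin; TG is horizontal with |TG| = 61.8 and G on the +x side, so G = (61.80, 0.000). TB is vertical with |TB| = 26.6 and B on the −y side, so B = (0.000, -26.60). The virtual corner opposite T is at (61.80, -26.60). A1 meets GA tangentially, so MA is at right angles to GA and tangency of A1 to RB means the radius MR is perpendicular to RB, with radius 6.5, so the center M sits 6.5 in from both sides at M = (55.30, -20.10). Then |TM| = |M − T| = 58.84.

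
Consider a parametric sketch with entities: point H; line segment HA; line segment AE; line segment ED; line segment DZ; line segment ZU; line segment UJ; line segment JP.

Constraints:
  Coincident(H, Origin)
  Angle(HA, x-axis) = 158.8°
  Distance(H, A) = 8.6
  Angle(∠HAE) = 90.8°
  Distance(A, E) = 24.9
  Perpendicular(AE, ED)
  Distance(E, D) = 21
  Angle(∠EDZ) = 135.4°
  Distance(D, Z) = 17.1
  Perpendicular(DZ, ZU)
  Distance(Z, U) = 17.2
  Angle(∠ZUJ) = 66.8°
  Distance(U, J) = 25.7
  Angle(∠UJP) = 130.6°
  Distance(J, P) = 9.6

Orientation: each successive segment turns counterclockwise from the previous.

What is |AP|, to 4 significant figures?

36.56

∠ZUJ = 66.8° gives UJ at -134.2° from the x-axis; with |UJ| = 25.7, J = (-6.615, -23.82). ∠UJP = 130.6° gives JP at -84.80° from the x-axis; with |JP| = 9.6, P = (-5.745, -33.38). Then |AP| = |P − A| = 36.56.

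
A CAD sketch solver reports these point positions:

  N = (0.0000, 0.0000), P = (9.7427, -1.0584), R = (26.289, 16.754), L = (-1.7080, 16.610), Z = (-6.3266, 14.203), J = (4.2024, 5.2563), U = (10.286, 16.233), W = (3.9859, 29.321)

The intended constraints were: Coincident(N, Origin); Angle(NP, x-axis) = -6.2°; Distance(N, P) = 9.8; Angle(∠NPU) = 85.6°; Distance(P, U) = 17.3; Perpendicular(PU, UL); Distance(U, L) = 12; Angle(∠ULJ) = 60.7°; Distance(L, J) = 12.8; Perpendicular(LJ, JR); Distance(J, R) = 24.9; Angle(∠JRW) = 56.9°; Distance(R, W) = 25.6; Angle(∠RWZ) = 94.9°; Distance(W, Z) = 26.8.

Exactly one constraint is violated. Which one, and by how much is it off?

Distance(W, Z) = 26.8 — off by 8.50.

N = (0.00, 0.00) ✓; NP at -6.200° ✓; |NP| = 9.800 ✓; ∠NPU = 85.60° ✓; |PU| = 17.30 ✓; ∠(PU, UL) = 90.00° ✓; |UL| = 12.00 ✓; ∠ULJ = 60.70° ✓; |LJ| = 12.80 ✓; ∠(LJ, JR) = 90.00° ✓; |JR| = 24.90 ✓; ∠JRW = 56.90° ✓; |RW| = 25.60 ✓; ∠RWZ = 94.90° ✓; |WZ| = 18.30 ✗.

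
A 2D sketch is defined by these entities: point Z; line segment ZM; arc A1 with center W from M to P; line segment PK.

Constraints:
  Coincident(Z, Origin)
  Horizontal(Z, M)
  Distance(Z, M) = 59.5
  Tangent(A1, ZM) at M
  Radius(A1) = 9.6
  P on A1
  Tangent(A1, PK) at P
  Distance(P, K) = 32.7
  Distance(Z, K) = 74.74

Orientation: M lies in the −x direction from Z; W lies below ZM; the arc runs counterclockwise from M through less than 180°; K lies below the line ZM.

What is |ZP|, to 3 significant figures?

69.8

Z is at the origin; Z and M share the same y with |ZM| = 59.5 and M on the −x side, so M = (-59.5, 0.00). A1 meets ZM tangentially, so WM is at right angles to ZM, so W = M + (0, -9.6) = (-59.5, -9.60). Since WP ⟂ PK (tangency), |WK| = √(9.6² + 32.7²) = 34.1 regardless of where P sits on A1. So K lies on both circle(Z, 74.74) and circle(W, 34.1); the below-ZM intersection is K = (-60.7, -43.7). P is the foot of the tangent from K: P = (-68.8, -12.0).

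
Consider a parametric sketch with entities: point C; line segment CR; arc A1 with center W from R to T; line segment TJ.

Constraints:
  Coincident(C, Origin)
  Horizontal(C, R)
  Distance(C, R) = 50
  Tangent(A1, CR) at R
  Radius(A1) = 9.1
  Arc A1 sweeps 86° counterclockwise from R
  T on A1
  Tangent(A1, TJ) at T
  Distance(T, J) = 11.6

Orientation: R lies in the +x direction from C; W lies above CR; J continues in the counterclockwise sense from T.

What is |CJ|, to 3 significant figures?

63.2

C is at the origin; C and R share the same y with |CR| = 50.0 and R on the +x side, so R = (50.0, 0.00). The tangent condition forces WR to be normal to CR, so W = R + (0, 9.1) = (50.0, 9.10). On A1, R sits at bearing -90° from W; an 86° counterclockwise sweep puts T at bearing -4°, so T = W + 9.1·(cos -4°, sin -4°) = (59.1, 8.47). Tangency of A1 to TJ means the radius WT is perpendicular to TJ, so TJ runs along (−sin -4°, cos -4°); with |TJ| = 11.6, J = (59.9, 20.0). Then |CJ| = |J − C| = 63.2.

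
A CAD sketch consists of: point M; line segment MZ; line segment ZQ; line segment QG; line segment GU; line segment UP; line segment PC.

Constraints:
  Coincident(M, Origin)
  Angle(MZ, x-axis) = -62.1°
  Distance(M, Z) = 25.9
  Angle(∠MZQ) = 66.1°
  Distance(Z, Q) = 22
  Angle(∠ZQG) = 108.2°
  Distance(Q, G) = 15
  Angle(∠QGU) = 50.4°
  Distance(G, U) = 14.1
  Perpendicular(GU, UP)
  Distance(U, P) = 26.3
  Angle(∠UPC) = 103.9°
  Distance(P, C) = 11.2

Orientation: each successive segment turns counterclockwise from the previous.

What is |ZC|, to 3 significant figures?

37.0

M is at the origin; MZ runs at -62.1° with length 25.9, so Z = (12.1, -22.9). ∠MZQ = 66.1° gives ZQ at 51.8° from the x-axis; with |ZQ| = 22.0, Q = (25.7, -5.60). ∠ZQG = 108.2° gives QG at 124° from the x-axis; with |QG| = 15.0, G = (17.4, 6.89). ∠QGU = 50.4° gives GU at -107° from the x-axis; with |GU| = 14.1, U = (13.3, -6.61). GU ⟂ UP, so UP runs at -16.8°; with |UP| = 26.3, P = (38.5, -14.2). ∠UPC = 103.9° gives PC at 59.3° from the x-axis; with |PC| = 11.2, C = (44.2, -4.58). Then |ZC| = |C − Z| = 37.0.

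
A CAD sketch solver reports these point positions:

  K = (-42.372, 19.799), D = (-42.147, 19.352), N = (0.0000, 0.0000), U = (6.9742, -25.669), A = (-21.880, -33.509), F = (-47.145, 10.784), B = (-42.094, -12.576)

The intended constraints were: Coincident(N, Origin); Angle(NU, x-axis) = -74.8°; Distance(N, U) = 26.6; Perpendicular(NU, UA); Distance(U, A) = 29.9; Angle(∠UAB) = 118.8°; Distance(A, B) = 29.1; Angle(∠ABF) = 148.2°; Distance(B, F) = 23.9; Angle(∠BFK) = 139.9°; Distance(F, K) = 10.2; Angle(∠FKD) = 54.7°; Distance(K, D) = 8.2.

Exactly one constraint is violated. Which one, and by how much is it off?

Distance(K, D) = 8.2 — off by 7.70.

N = (0.00, 0.00) ✓; NU at -74.80° ✓; |NU| = 26.60 ✓; ∠(NU, UA) = 90.00° ✓; |UA| = 29.90 ✓; ∠UAB = 118.8° ✓; |AB| = 29.10 ✓; ∠ABF = 148.2° ✓; |BF| = 23.90 ✓; ∠BFK = 139.9° ✓; |FK| = 10.20 ✓; ∠FKD = 54.62° ✓; |KD| = 0.5004 ✗.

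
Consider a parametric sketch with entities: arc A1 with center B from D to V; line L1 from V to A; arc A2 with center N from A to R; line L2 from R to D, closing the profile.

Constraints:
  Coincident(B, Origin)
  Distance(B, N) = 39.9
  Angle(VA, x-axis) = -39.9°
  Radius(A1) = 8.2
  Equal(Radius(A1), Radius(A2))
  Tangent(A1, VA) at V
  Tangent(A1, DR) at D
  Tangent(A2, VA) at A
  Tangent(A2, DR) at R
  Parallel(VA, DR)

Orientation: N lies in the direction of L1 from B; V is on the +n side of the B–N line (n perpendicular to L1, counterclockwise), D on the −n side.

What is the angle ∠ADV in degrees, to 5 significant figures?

67.656°

Tangency of A1 to both parallel lines with radius 8.2 puts V and D at B ± 8.2·n: V = (5.2599, 6.2908), D = (-5.2599, -6.2908). Equal radii place A and R the same way about N: A = N + 8.2·n = (35.870, -19.303), R = N − 8.2·n = (25.350, -31.885). Then cos ∠ADV = DA·DV / (|DA||DV|), giving 67.656°.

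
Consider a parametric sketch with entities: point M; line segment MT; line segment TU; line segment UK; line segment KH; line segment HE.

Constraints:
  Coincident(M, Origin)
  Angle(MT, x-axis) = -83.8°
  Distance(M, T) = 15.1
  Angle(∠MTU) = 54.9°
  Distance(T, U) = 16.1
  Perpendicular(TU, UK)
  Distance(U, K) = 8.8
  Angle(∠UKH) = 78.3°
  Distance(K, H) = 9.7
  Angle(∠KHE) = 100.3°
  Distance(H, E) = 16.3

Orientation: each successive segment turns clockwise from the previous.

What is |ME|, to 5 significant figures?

21.881

M is at the origin; MT runs at -83.8° with length 15.1, so T = (1.6308, -15.012). ∠MTU = 54.9° gives TU at 151.10° from the x-axis; with |TU| = 16.1, U = (-12.464, -7.2308). The perpendicularity gives UK at right angles to TU, so UK runs at 61.100°; with |UK| = 8.8, K = (-8.2113, 0.47325). ∠UKH = 78.3° gives KH at -40.600° from the x-axis; with |KH| = 9.7, H = (-0.84637, -5.8393). ∠KHE = 100.3° gives HE at -120.30° from the x-axis; with |HE| = 16.3, E = (-9.0702, -19.913). Then |ME| = |E − M| = 21.881.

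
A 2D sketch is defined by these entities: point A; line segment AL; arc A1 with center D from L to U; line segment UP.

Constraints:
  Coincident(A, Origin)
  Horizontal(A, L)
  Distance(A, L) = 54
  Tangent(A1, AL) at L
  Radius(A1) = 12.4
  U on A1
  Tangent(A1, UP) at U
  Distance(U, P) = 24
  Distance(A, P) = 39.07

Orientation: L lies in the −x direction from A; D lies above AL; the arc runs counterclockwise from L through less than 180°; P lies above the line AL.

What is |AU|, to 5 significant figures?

44.162

A is at the origin; AL is horizontal with |AL| = 54.0 and L on the −x side, so L = (-54.000, 0.0000). The tangent condition forces DL to be normal to AL, so D = L + (0, 12.4) = (-54.000, 12.400). Since DU ⟂ UP (tangency), |DP| = √(12.4² + 24.0²) = 27.014 regardless of where U sits on A1. So P lies on both circle(A, 39.07) and circle(D, 27.014); the above-AL intersection is P = (-30.073, 24.941). U is the foot of the tangent from P: U = (-43.844, 5.2850).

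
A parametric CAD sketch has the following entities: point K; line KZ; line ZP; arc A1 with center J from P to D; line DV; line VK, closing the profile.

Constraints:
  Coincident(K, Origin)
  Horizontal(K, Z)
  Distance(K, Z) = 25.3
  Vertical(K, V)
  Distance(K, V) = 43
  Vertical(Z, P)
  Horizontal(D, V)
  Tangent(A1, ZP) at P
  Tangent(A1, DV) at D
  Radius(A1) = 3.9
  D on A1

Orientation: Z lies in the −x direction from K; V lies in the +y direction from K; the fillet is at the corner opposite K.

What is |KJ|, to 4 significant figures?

44.57

K and V share the same x with |KV| = 43.0 and V on the +y side, so V = (0.000, 43.00). The virtual corner opposite K is at (-25.30, 43.00). The tangent condition forces JP to be normal to ZP and since A1 is tangent to DV there, JD ⟂ DV, with radius 3.9, so the center J sits 3.9 in from both sides at J = (-21.40, 39.10). Then |KJ| = |J − K| = 44.57.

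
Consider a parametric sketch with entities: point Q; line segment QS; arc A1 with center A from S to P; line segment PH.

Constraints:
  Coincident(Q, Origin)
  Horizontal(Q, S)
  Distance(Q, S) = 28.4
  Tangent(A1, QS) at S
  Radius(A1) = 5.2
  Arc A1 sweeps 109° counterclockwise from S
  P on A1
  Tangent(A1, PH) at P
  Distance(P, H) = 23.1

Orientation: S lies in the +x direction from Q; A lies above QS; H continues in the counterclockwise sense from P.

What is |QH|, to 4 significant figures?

38.61

Q is at the origin; Q and S share the same y with |QS| = 28.4 and S on the +x side, so S = (28.40, 0.000). The tangent condition forces AS to be normal to QS, so A = S + (0, 5.2) = (28.40, 5.200). On A1, S sits at bearing -90° from A; a 109° counterclockwise sweep puts P at bearing 19°, so P = A + 5.2·(cos 19°, sin 19°) = (33.32, 6.893). A1 meets PH tangentially, so AP is at right angles to PH, so PH runs along (−sin 19°, cos 19°); with |PH| = 23.1, H = (25.80, 28.73). Then |QH| = |H − Q| = 38.61.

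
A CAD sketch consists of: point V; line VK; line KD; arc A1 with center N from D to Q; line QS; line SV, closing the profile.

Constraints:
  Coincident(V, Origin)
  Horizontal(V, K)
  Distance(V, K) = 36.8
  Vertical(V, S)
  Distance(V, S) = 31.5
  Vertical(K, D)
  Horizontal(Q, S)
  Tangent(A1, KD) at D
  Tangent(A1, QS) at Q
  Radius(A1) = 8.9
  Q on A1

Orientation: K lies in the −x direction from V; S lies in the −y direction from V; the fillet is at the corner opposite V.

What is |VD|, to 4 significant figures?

43.19

V is at the origin; VK is horizontal with |VK| = 36.8 and K on the −x side, so K = (-36.80, 0.000). V and S share the same x with |VS| = 31.5 and S on the −y side, so S = (0.000, -31.50). The virtual corner opposite V is at (-36.80, -31.50). A1 meets KD tangentially, so ND is at right angles to KD and A1 meets QS tangentially, so NQ is at right angles to QS, with radius 8.9, so the center N sits 8.9 in from both sides at N = (-27.90, -22.60). That places the tangent points at D = (-36.80, -22.60) on KD and Q = (-27.90, -31.50) on QS. Then |VD| = |D − V| = 43.19.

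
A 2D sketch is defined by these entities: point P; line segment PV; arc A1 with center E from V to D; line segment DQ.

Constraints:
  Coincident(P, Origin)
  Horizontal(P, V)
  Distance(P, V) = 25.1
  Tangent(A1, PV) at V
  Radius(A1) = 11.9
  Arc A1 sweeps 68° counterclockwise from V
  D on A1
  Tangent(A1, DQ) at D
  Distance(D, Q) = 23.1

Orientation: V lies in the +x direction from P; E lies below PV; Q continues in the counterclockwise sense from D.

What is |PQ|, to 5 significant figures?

29.363

P is at the origin; P and V share the same y with |PV| = 25.1 and V on the +x side, so V = (25.100, 0.0000). A1 meets PV tangentially, so EV is at right angles to PV, so E = V + (0, -11.9) = (25.100, -11.900). On A1, V sits at bearing 90° from E; a 68° counterclockwise sweep puts D at bearing 158°, so D = E + 11.9·(cos 158°, sin 158°) = (14.067, -7.4422). Since A1 is tangent to DQ there, ED ⟂ DQ, so DQ runs along (−sin 158°, cos 158°); with |DQ| = 23.1, Q = (5.4131, -28.860). Then |PQ| = |Q − P| = 29.363.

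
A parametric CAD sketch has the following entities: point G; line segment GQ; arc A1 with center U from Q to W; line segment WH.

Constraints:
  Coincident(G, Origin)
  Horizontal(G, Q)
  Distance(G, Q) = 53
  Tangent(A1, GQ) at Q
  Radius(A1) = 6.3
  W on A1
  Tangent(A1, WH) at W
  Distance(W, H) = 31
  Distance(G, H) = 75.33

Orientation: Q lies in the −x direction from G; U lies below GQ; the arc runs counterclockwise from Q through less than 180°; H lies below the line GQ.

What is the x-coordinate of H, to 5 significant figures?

-66.838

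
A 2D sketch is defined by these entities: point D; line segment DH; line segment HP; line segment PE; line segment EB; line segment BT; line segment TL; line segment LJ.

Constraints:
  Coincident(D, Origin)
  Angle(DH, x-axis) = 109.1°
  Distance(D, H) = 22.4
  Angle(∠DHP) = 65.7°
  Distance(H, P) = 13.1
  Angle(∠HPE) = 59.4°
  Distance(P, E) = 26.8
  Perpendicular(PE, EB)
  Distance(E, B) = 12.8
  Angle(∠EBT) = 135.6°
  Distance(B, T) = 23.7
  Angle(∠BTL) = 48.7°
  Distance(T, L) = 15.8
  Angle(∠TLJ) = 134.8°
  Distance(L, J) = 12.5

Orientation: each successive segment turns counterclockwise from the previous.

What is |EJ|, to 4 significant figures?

10.60

∠BTL = 48.7° gives TL at -110.3° from the x-axis; with |TL| = 15.8, L = (-4.312, 23.11). ∠TLJ = 134.8° gives LJ at -65.10° from the x-axis; with |LJ| = 12.5, J = (0.9512, 11.77). Then |EJ| = |J − E| = 10.60.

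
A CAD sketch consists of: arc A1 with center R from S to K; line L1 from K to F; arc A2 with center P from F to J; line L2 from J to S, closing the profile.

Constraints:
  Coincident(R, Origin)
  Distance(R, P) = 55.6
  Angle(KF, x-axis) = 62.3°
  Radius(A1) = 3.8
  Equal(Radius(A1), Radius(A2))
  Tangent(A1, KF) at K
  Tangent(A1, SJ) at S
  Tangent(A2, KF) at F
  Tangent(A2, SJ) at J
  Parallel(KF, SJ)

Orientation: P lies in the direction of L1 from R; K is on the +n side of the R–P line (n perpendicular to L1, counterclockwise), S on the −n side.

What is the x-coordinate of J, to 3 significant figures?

29.2

Tangency of A1 to both parallel lines with radius 3.8 puts K and S at R ± 3.8·n: K = (-3.36, 1.77), S = (3.36, -1.77). Equal radii place F and J the same way about P: F = P + 3.8·n = (22.5, 51.0), J = P − 3.8·n = (29.2, 47.5). So J.x = 29.2.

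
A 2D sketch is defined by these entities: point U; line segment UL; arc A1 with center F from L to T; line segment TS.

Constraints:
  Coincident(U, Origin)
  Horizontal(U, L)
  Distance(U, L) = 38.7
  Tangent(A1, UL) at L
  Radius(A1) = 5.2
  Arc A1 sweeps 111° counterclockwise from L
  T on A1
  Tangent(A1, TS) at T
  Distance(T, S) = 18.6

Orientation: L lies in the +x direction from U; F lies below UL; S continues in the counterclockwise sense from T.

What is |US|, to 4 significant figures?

47.31

On A1, L sits at bearing 90° from F; a 111° counterclockwise sweep puts T at bearing 201°, so T = F + 5.2·(cos 201°, sin 201°) = (33.85, -7.064). Since A1 is tangent to TS there, FT ⟂ TS, so TS runs along (−sin 201°, cos 201°); with |TS| = 18.6, S = (40.51, -24.43). Then |US| = |S − U| = 47.31.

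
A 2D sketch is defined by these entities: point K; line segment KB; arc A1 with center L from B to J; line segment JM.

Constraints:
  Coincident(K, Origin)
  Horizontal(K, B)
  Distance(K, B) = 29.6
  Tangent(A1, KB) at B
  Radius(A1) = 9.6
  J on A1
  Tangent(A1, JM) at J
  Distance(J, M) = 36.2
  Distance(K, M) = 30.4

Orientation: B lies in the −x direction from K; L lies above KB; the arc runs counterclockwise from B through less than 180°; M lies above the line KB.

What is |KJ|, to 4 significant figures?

22.64

K is at the origin; K and B share the same y with |KB| = 29.6 and B on the −x side, so B = (-29.60, 0.000). A1 meets KB tangentially, so LB is at right angles to KB, so L = B + (0, 9.6) = (-29.60, 9.600). Since LJ ⟂ JM (tangency), |LM| = √(9.6² + 36.2²) = 37.45 regardless of where J sits on A1. So M lies on both circle(K, 30.4) and circle(L, 37.45); the above-KB intersection is M = (1.571, 30.36). J is the foot of the tangent from M: J = (-22.41, 3.241).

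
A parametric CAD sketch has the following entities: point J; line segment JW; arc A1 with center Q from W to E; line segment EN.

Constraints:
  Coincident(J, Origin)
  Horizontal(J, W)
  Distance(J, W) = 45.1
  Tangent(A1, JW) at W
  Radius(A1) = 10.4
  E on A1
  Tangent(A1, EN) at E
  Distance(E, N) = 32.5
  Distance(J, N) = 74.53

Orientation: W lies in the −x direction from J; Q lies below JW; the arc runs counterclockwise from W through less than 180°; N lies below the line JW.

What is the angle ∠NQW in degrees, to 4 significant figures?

147.6°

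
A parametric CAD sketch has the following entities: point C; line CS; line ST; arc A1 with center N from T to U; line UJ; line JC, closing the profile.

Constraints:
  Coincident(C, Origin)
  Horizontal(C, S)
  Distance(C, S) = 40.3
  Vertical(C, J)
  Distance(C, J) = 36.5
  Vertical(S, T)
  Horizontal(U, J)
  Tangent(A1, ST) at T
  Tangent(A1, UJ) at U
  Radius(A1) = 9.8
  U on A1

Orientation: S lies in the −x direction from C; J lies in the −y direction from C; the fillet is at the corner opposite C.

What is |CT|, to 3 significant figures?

48.3

C is at the origin; CS is horizontal with |CS| = 40.3 and S on the −x side, so S = (-40.3, 0.00). CJ is vertical with |CJ| = 36.5 and J on the −y side, so J = (0.00, -36.5). The virtual corner opposite C is at (-40.3, -36.5). A1 meets ST tangentially, so NT is at right angles to ST and since A1 is tangent to UJ there, NU ⟂ UJ, with radius 9.8, so the center N sits 9.8 in from both sides at N = (-30.5, -26.7). That places the tangent points at T = (-40.3, -26.7) on ST and U = (-30.5, -36.5) on UJ. Then |CT| = |T − C| = 48.3.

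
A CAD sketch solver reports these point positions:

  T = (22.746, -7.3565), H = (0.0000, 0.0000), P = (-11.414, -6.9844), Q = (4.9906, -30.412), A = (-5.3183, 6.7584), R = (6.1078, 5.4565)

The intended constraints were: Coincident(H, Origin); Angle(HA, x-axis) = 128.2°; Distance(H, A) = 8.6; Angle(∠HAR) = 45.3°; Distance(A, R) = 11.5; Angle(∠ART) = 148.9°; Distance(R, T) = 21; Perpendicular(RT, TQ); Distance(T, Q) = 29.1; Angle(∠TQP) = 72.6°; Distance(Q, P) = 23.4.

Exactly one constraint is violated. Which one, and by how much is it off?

Distance(Q, P) = 23.4 — off by 5.20.

H = (0.00, 0.00) ✓; HA at 128.2° ✓; |HA| = 8.600 ✓; ∠HAR = 45.30° ✓; |AR| = 11.50 ✓; ∠ART = 148.9° ✓; |RT| = 21.00 ✓; ∠(RT, TQ) = 90.00° ✓; |TQ| = 29.10 ✓; ∠TQP = 72.60° ✓; |QP| = 28.60 ✗.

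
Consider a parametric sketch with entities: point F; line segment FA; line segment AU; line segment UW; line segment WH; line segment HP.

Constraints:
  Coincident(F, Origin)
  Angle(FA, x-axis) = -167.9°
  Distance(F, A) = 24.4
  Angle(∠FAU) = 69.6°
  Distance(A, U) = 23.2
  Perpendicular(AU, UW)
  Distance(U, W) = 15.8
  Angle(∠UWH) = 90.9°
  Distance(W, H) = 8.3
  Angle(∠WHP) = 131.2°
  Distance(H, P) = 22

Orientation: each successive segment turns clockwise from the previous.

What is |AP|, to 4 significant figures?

0.4213

F is at the origin; FA runs at -167.9° with length 24.4, so A = (-23.86, -5.115). ∠FAU = 69.6° gives AU at 81.70° from the x-axis; with |AU| = 23.2, U = (-20.51, 17.84). AU ⟂ UW, so UW runs at -8.300°; with |UW| = 15.8, W = (-4.874, 15.56). ∠UWH = 90.9° gives WH at -97.40° from the x-axis; with |WH| = 8.3, H = (-5.943, 7.331). ∠WHP = 131.2° gives HP at -146.2° from the x-axis; with |HP| = 22.0, P = (-24.23, -4.908). Then |AP| = |P − A| = 0.4213.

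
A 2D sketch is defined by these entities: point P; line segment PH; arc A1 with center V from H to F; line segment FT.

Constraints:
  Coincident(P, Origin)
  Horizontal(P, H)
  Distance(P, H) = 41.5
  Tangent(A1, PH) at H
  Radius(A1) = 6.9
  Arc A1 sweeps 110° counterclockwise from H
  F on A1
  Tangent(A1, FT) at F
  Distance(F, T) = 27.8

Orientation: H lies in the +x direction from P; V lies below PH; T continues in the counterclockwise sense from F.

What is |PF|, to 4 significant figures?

36.22

P is at the origin; PH is horizontal with |PH| = 41.5 and H on the +x side, so H = (41.50, 0.000). Since A1 is tangent to PH there, VH ⟂ PH, so V = H + (0, -6.9) = (41.50, -6.900). On A1, H sits at bearing 90° from V; a 110° counterclockwise sweep puts F at bearing 200°, so F = V + 6.9·(cos 200°, sin 200°) = (35.02, -9.260). Then |PF| = |F − P| = 36.22.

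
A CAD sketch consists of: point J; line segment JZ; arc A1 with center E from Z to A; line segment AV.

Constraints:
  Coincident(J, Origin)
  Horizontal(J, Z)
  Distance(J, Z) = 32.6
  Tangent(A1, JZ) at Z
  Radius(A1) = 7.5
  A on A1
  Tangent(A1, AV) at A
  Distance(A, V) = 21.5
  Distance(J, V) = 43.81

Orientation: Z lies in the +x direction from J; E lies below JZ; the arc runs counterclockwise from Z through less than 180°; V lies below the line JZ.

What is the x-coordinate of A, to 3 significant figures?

25.4

J is at the origin; JZ is horizontal with |JZ| = 32.6 and Z on the +x side, so Z = (32.6, 0.00). A1 meets JZ tangentially, so EZ is at right angles to JZ, so E = Z + (0, -7.5) = (32.6, -7.50). Since EA ⟂ AV (tangency), |EV| = √(7.5² + 21.5²) = 22.8 regardless of where A sits on A1. So V lies on both circle(J, 43.81) and circle(E, 22.8); the below-JZ intersection is V = (31.7, -30.3). A is the foot of the tangent from V: A = (25.4, -9.68).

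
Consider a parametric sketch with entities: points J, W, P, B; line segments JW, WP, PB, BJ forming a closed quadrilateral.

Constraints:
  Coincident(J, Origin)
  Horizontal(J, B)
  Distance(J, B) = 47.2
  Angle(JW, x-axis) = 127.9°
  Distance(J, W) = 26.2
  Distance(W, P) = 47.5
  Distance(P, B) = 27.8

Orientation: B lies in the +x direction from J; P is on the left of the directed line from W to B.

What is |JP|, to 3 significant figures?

38.8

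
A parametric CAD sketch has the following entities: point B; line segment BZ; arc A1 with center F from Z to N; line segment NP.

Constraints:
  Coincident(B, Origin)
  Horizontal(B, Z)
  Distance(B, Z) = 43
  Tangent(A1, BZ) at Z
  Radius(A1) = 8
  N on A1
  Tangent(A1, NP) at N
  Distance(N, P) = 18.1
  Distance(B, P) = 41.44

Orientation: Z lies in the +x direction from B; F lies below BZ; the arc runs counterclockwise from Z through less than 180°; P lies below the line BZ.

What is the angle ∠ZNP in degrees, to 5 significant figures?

138.26°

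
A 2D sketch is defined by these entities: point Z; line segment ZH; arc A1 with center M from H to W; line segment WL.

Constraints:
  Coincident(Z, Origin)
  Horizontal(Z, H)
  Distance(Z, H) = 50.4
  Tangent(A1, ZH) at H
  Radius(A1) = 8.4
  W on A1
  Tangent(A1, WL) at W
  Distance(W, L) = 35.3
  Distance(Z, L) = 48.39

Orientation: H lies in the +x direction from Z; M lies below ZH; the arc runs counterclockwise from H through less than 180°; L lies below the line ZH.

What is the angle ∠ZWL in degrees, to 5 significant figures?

75.746°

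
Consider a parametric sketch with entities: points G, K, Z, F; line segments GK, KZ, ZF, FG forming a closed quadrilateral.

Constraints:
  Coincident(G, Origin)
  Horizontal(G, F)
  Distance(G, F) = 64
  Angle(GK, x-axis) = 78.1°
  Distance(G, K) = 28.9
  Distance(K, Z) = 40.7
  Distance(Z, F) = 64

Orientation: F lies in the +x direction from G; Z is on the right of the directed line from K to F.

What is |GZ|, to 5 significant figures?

12.193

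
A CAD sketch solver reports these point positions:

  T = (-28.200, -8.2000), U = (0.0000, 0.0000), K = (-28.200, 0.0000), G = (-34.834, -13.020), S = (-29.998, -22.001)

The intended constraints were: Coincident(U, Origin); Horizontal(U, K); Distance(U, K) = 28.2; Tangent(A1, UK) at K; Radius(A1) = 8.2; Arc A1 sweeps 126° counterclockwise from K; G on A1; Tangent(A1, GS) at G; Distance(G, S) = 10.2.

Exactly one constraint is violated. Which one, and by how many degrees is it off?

Tangent(A1, GS) at G — off by 7.70°.

U = (0.00, 0.00) ✓; U.y = 0.00, K.y = 0.00 ✓; |UK| = 28.20 ✓; ∠(TK, KU) = 90.00° ✓; |TK| = 8.200 ✓; bearing(T→G) − bearing(T→K) = 126.0° ✓; |TG| = 8.200 ✓; ∠(TG, GS) = 97.70° ✗; |GS| = 10.20 ✓.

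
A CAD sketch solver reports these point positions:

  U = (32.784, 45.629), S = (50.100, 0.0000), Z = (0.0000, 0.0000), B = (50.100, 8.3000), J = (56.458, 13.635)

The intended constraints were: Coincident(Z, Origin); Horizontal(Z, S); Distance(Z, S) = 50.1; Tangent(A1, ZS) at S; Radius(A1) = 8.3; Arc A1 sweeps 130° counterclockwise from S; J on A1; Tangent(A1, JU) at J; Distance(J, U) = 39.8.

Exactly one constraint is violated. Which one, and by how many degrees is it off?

Tangent(A1, JU) at J — off by 3.50°.

Z = (0.00, 0.00) ✓; Z.y = 0.00, S.y = 0.00 ✓; |ZS| = 50.10 ✓; ∠(BS, SZ) = 90.00° ✓; |BS| = 8.300 ✓; bearing(B→J) − bearing(B→S) = 130.0° ✓; |BJ| = 8.300 ✓; ∠(BJ, JU) = 93.50° ✗; |JU| = 39.80 ✓.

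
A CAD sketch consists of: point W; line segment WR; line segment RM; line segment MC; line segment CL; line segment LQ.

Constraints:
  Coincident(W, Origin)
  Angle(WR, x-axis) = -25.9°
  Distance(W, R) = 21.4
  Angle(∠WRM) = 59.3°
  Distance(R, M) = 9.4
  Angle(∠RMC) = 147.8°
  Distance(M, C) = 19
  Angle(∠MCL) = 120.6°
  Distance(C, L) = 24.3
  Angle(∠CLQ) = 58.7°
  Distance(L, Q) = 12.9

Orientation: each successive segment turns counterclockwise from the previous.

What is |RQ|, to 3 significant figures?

30.8

∠MCL = 120.6° gives CL at -174° from the x-axis; with |CL| = 24.3, L = (-17.1, 12.5). ∠CLQ = 58.7° gives LQ at -52.3° from the x-axis; with |LQ| = 12.9, Q = (-9.23, 2.28). Then |RQ| = |Q − R| = 30.8.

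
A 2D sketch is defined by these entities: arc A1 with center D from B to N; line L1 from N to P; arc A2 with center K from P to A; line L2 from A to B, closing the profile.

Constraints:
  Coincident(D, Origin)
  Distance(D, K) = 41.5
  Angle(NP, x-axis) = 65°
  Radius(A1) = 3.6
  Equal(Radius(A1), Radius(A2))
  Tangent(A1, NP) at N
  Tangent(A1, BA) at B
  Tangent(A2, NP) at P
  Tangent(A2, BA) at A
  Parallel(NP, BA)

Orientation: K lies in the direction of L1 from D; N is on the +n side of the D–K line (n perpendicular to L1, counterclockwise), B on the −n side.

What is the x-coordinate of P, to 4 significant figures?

14.28

The slot axis is L1's direction at 65.0°, so u = (cos 65.0°, sin 65.0°) = (0.4226, 0.9063) and n = (−sin 65.0°, cos 65.0°) = (-0.9063, 0.4226). D is at the origin and K lies 41.5 along u from D, so K = 41.5·u = (17.54, 37.61). Tangency of A1 to both parallel lines with radius 3.6 puts N and B at D ± 3.6·n: N = (-3.263, 1.521), B = (3.263, -1.521). Equal radii place P and A the same way about K: P = K + 3.6·n = (14.28, 39.13), A = K − 3.6·n = (20.80, 36.09). So P.x = 14.28.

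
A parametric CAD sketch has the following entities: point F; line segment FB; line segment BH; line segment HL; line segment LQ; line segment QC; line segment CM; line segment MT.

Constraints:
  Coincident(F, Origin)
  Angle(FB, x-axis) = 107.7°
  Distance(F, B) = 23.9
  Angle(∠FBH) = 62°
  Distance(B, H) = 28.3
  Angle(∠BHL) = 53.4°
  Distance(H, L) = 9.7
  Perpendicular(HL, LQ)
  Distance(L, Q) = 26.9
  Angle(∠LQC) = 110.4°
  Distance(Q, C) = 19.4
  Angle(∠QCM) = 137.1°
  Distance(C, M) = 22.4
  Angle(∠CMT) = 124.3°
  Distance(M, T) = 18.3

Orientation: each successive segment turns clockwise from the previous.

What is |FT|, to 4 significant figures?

60.35

F is at the origin; FB runs at 107.7° with length 23.9, so B = (-7.266, 22.77). ∠FBH = 62.0° gives BH at -10.30° from the x-axis; with |BH| = 28.3, H = (20.58, 17.71). ∠BHL = 53.4° gives HL at -136.9° from the x-axis; with |HL| = 9.7, L = (13.49, 11.08). The perpendicularity gives LQ at right angles to HL, so LQ runs at 133.1°; with |LQ| = 26.9, Q = (-4.885, 30.72). ∠LQC = 110.4° gives QC at 63.50° from the x-axis; with |QC| = 19.4, C = (3.771, 48.08). ∠QCM = 137.1° gives CM at 20.60° from the x-axis; with |CM| = 22.4, M = (24.74, 55.97). ∠CMT = 124.3° gives MT at -35.10° from the x-axis; with |MT| = 18.3, T = (39.71, 45.44). Then |FT| = |T − F| = 60.35.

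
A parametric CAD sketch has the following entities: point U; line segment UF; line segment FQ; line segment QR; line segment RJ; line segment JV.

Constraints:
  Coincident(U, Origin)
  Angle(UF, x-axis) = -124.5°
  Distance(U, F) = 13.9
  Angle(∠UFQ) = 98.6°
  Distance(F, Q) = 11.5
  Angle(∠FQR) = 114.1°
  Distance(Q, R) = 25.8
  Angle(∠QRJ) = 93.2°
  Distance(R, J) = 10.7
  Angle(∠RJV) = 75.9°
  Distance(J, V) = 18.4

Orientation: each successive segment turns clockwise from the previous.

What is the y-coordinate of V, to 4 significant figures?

1.667

U is at the origin; UF runs at -124.5° with length 13.9, so F = (-7.873, -11.46). ∠UFQ = 98.6° gives FQ at 154.1° from the x-axis; with |FQ| = 11.5, Q = (-18.22, -6.432). ∠FQR = 114.1° gives QR at 88.20° from the x-axis; with |QR| = 25.8, R = (-17.41, 19.36). ∠QRJ = 93.2° gives RJ at 1.400° from the x-axis; with |RJ| = 10.7, J = (-6.711, 19.62). ∠RJV = 75.9° gives JV at -102.7° from the x-axis; with |JV| = 18.4, V = (-10.76, 1.667). So V.y = 1.667.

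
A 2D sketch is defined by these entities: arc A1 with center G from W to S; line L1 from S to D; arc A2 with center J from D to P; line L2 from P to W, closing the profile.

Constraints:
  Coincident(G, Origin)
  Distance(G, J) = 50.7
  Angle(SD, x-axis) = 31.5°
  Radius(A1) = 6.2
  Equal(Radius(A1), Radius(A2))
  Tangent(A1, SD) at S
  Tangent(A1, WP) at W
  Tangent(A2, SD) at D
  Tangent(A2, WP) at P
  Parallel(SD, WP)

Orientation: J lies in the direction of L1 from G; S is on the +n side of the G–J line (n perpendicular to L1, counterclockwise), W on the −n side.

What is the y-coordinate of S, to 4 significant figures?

5.286

G is at the origin and J lies 50.7 along u from G, so J = 50.7·u = (43.23, 26.49). Tangency of A1 to both parallel lines with radius 6.2 puts S and W at G ± 6.2·n: S = (-3.239, 5.286), W = (3.239, -5.286). So S.y = 5.286.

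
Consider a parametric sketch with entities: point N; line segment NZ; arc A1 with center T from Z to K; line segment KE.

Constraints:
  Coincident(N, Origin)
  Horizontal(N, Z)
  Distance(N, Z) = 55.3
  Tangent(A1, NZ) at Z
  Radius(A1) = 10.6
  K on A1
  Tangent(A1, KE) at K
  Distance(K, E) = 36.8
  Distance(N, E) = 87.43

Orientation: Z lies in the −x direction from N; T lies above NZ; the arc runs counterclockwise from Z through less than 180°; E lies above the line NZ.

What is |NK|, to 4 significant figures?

51.87

N is at the origin; NZ is horizontal with |NZ| = 55.3 and Z on the −x side, so Z = (-55.30, 0.000). The tangent condition forces TZ to be normal to NZ, so T = Z + (0, 10.6) = (-55.30, 10.60). Since TK ⟂ KE (tangency), |TE| = √(10.6² + 36.8²) = 38.30 regardless of where K sits on A1. So E lies on both circle(N, 87.43) and circle(T, 38.30); the above-NZ intersection is E = (-76.36, 42.59). K is the foot of the tangent from E: K = (-48.41, 18.65).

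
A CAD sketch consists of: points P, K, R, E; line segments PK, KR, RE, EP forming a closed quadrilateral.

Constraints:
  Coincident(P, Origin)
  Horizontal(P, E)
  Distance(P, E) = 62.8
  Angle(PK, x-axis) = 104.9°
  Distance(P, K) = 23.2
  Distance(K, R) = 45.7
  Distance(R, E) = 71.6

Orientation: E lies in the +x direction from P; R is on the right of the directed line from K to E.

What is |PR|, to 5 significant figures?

23.781

P is at the origin; P and E share the same y with |PE| = 62.8 and E in +x, so E = (62.8, 0). PK runs at 104.9° with |PK| = 23.2, so K = (-5.9655, 22.420). R is determined by |KR| = 45.7 and |RE| = 71.6 together: it lies at the intersection of circle(K, 45.7) and circle(E, 71.6). With |KE| = 72.328, the foot of the radical line on KE is 15.162 from K and the perpendicular offset is √(45.7² − 15.162²) = 43.112. Taking the right-of-KE solution: R = (-4.9138, -23.268).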